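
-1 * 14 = -14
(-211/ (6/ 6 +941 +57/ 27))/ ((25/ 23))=-43677/ 212425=-0.21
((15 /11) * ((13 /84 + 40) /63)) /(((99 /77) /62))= 522815 /12474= 41.91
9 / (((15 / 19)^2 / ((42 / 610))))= 7581 / 7625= 0.99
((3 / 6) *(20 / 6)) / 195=0.01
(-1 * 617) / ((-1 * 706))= 617 / 706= 0.87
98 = 98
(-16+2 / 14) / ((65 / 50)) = -1110 / 91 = -12.20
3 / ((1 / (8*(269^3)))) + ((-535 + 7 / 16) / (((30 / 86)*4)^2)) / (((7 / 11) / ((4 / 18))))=282539892170311 / 604800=467162520.12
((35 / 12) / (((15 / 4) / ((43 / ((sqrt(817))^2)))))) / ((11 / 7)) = 0.03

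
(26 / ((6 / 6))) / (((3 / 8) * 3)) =208 / 9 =23.11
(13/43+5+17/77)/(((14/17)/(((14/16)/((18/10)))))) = 1554395/476784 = 3.26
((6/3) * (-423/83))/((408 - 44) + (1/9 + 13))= -3807/140851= -0.03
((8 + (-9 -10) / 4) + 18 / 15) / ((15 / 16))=356 / 75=4.75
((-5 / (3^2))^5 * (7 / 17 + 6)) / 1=-340625 / 1003833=-0.34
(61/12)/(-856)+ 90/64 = 899/642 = 1.40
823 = 823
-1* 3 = -3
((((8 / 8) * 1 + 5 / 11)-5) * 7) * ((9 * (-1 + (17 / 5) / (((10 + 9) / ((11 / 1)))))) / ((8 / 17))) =-960687 / 2090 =-459.66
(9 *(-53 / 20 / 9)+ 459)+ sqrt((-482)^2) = 18767 / 20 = 938.35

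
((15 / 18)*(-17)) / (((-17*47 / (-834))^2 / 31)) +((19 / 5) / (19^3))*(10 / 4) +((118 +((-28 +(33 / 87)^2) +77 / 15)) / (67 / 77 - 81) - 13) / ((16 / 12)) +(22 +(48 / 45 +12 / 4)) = -488607241760253629 / 1055174429070150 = -463.06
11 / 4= 2.75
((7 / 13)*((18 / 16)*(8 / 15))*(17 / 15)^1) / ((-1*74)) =-119 / 24050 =-0.00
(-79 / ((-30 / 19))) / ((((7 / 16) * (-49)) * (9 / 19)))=-228152 / 46305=-4.93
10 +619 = 629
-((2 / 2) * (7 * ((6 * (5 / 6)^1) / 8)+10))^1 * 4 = -115 / 2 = -57.50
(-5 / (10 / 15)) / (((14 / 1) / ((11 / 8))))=-165 / 224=-0.74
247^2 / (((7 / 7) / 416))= 25379744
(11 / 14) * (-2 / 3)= -11 / 21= -0.52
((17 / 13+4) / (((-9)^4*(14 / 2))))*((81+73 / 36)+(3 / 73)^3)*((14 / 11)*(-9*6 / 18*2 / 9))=-26743774055 / 3284862271119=-0.01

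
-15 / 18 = -5 / 6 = -0.83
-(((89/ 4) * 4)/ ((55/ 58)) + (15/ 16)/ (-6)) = -164909/ 1760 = -93.70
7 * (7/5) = 49/5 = 9.80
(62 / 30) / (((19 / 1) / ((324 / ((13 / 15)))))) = 10044 / 247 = 40.66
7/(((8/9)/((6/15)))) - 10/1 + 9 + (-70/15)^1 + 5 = 149/60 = 2.48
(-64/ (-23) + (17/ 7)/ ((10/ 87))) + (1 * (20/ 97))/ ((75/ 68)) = 11290211/ 468510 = 24.10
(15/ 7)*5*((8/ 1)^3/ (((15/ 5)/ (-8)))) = -102400/ 7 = -14628.57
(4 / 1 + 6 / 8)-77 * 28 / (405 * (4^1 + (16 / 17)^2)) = 2093251 / 571860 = 3.66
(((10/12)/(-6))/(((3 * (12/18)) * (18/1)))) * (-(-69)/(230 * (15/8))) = -0.00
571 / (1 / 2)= 1142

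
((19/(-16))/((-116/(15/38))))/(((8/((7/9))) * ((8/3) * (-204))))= -35/48463872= -0.00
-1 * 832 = -832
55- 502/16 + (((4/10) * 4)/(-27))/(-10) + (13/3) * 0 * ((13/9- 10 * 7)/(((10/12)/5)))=127607/5400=23.63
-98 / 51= -1.92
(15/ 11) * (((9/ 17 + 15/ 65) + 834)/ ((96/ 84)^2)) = 871.52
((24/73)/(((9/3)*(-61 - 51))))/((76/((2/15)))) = -1/582540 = -0.00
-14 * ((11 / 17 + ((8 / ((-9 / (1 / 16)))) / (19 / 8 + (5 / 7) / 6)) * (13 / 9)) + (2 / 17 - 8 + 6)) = 3412654 / 192321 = 17.74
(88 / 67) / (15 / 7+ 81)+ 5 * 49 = 4777073 / 19497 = 245.02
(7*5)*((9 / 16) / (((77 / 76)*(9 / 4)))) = 95 / 11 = 8.64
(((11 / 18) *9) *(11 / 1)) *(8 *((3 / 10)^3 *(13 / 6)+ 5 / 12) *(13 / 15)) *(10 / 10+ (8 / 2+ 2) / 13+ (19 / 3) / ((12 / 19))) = 1854909067 / 810000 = 2290.01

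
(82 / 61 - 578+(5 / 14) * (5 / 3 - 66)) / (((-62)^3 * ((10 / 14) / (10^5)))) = 1920321250 / 5451753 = 352.24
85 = 85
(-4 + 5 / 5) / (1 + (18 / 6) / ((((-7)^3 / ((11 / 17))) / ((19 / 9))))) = -52479 / 17284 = -3.04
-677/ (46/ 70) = -23695/ 23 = -1030.22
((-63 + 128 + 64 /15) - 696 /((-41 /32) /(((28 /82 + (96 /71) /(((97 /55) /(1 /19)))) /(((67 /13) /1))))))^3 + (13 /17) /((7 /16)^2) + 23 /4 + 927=47307545381510804581170727085549262671047783 /35996259178186793703740262462665890500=1314235.05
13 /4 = 3.25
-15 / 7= -2.14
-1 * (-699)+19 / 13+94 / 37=703.00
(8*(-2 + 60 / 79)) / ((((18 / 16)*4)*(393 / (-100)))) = 156800 / 279423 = 0.56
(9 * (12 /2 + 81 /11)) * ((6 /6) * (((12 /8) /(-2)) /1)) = -3969 /44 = -90.20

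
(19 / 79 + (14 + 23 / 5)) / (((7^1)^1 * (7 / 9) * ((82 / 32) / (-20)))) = -4286592 / 158711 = -27.01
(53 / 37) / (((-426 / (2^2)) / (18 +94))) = -11872 / 7881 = -1.51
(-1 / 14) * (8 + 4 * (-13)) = 22 / 7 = 3.14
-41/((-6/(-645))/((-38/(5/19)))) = 636443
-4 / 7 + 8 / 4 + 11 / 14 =2.21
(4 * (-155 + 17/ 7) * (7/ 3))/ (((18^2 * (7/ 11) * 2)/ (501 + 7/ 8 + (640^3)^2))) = -19933738585050219655/ 84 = -237306411726788329.23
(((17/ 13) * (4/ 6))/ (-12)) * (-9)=17/ 26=0.65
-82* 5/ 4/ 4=-205/ 8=-25.62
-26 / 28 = -13 / 14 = -0.93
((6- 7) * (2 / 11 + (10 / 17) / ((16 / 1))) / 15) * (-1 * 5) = 109 / 1496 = 0.07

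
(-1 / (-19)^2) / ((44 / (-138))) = 0.01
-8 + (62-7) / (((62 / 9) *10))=-7.20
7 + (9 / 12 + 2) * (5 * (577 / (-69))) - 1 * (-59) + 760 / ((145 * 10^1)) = -1939279 / 40020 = -48.46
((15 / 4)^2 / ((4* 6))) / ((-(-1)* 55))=15 / 1408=0.01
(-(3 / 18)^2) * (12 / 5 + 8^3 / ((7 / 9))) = -1927 / 105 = -18.35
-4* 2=-8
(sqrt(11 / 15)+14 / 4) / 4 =sqrt(165) / 60+7 / 8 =1.09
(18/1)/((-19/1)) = -18/19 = -0.95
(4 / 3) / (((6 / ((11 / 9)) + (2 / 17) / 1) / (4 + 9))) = 2431 / 705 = 3.45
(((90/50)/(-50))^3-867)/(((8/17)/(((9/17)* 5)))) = -121921881561/25000000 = -4876.88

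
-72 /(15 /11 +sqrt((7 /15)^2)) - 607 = -97597 /151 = -646.34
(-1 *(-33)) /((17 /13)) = 429 /17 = 25.24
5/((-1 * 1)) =-5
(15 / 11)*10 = 150 / 11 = 13.64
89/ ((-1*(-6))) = 89/ 6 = 14.83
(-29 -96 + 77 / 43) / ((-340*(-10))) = -2649 / 73100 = -0.04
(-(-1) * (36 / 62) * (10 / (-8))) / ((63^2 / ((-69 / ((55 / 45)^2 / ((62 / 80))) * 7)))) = 621 / 13552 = 0.05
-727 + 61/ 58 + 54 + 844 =9979/ 58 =172.05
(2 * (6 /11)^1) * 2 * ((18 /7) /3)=144 /77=1.87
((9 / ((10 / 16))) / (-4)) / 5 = -18 / 25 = -0.72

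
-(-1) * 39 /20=39 /20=1.95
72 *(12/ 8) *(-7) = -756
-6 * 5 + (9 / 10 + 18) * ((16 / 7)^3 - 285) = -2543493 / 490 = -5190.80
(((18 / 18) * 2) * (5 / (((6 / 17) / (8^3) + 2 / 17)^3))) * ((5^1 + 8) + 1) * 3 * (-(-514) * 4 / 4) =3558844932292608 / 27318175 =130273890.27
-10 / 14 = -0.71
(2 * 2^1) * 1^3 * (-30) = -120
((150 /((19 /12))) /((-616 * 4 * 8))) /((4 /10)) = -1125 /93632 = -0.01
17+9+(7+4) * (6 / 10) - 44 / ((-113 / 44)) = 28099 / 565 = 49.73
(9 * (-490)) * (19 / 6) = -13965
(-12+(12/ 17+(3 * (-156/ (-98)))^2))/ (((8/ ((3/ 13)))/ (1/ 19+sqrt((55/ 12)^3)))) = 352395/ 20163598+2153525 * sqrt(165)/ 8489936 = 3.28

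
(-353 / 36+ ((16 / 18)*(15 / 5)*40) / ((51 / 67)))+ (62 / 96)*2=161099 / 1224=131.62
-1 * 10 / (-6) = 5 / 3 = 1.67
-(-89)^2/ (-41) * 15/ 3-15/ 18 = 237425/ 246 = 965.14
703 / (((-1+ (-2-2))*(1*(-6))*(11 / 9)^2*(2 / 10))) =18981 / 242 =78.43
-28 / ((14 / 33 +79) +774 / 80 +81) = -36960 / 224531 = -0.16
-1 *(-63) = 63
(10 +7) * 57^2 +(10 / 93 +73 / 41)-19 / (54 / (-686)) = 1903778759 / 34317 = 55476.26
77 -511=-434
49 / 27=1.81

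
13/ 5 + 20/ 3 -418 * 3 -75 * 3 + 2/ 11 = -242476/ 165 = -1469.55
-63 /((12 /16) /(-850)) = 71400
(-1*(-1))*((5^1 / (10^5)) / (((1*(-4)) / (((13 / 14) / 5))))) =-13 / 5600000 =-0.00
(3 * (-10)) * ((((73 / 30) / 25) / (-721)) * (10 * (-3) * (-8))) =3504 / 3605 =0.97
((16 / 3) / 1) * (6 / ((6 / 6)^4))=32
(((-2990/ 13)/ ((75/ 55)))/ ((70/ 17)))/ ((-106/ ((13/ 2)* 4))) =10.05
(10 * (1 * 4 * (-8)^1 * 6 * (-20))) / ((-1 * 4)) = -9600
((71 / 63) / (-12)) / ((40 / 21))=-71 / 1440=-0.05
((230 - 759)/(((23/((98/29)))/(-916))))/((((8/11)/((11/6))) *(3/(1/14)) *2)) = 4461149/2088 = 2136.57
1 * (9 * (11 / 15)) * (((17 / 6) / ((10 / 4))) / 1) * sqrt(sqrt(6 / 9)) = 187 * 2^(1 / 4) * 3^(3 / 4) / 75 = 6.76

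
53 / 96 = 0.55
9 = 9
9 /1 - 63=-54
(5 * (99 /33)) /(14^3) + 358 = 982367 /2744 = 358.01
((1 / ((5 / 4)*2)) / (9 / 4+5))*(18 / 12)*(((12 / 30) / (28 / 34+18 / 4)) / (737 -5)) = 68 / 8004725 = 0.00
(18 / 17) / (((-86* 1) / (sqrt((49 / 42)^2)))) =-0.01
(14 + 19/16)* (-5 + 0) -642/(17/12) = -143919/272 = -529.11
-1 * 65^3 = -274625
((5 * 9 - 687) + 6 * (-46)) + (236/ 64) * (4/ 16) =-917.08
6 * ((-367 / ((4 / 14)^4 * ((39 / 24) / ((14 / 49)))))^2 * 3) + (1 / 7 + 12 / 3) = 1996599301187 / 1183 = 1687742435.49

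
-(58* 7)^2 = -164836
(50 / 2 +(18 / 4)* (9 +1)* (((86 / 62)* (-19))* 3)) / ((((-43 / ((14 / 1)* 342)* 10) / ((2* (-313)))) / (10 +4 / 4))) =-361089279936 / 1333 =-270884681.12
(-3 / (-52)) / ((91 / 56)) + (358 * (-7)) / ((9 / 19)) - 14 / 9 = -894342 / 169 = -5291.96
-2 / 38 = -1 / 19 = -0.05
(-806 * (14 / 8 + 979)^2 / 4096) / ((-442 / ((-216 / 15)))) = -4293790191 / 696320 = -6166.40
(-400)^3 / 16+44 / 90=-179999978 / 45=-3999999.51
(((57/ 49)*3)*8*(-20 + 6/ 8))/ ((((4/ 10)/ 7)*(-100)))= 1881/ 20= 94.05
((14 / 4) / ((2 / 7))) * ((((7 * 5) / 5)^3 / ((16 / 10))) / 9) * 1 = 84035 / 288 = 291.79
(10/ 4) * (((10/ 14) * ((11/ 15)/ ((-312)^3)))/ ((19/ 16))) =-55/ 1514769984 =-0.00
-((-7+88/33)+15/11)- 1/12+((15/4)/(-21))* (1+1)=779/308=2.53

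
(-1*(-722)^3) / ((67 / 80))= 30109363840 / 67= 449393490.15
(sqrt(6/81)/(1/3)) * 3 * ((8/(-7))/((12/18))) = -12 * sqrt(6)/7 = -4.20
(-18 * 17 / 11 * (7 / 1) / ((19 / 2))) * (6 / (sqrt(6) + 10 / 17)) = 2184840 / 170753-3714228 * sqrt(6) / 170753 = -40.49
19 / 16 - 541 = -8637 / 16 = -539.81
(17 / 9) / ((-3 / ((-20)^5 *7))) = 380800000 / 27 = 14103703.70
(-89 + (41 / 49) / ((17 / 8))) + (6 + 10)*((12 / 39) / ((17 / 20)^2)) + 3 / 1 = -14505110 / 184093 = -78.79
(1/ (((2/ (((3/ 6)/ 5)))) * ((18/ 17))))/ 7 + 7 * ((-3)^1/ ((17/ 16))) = -846431/ 42840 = -19.76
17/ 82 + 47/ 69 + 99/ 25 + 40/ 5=1817417/ 141450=12.85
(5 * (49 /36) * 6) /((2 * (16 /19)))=24.24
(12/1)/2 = 6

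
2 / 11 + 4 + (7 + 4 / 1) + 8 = 255 / 11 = 23.18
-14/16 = -7/8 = -0.88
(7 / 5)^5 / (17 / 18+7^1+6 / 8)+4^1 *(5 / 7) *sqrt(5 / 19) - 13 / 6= -9085313 / 5868750+20 *sqrt(95) / 133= -0.08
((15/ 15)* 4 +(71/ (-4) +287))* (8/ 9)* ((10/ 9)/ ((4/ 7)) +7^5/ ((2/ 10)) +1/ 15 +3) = 8267015893/ 405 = 20412384.92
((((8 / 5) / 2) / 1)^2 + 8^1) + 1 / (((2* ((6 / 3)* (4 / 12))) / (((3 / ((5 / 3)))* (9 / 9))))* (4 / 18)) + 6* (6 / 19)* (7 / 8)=62217 / 3800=16.37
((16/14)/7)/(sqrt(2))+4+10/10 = 4 * sqrt(2)/49+5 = 5.12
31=31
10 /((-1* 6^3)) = -5 /108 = -0.05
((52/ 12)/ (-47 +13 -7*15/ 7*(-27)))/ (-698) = -13/ 776874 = -0.00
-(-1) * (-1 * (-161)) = 161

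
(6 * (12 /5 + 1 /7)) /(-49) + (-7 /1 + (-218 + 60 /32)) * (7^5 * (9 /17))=-27238688997 /13720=-1985327.19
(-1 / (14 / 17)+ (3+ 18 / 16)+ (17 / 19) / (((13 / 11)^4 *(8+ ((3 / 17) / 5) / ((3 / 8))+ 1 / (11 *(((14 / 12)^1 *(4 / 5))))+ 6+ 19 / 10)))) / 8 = 9407051153463 / 25604231843008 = 0.37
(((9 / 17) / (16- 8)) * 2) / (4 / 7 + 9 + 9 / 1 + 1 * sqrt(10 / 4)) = 273 / 38029- 147 * sqrt(10) / 760580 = 0.01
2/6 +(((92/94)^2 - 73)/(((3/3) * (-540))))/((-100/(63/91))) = 0.33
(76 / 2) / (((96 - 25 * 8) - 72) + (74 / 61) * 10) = -1159 / 4998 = -0.23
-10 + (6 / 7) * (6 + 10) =26 / 7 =3.71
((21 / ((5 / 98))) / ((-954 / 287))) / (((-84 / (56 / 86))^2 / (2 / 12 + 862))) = -509235293 / 79377570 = -6.42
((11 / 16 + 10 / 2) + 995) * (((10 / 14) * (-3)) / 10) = -48033 / 224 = -214.43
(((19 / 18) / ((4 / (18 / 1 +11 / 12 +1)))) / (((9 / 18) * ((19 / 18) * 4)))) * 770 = 92015 / 48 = 1916.98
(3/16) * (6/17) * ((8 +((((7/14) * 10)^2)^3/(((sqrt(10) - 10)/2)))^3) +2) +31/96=-158691406206611/44064 - 4730224609375 * sqrt(10)/5508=-6317122255.92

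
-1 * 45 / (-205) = 9 / 41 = 0.22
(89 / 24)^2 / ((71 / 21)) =55447 / 13632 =4.07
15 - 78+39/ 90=-62.57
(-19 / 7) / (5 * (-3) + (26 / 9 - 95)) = 171 / 6748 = 0.03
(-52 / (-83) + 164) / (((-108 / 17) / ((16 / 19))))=-929152 / 42579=-21.82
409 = 409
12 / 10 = 6 / 5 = 1.20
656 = 656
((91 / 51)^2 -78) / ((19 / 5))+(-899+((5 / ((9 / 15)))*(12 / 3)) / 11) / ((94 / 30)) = -7808891110 / 25549623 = -305.64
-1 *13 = -13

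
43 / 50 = 0.86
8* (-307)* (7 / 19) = -17192 / 19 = -904.84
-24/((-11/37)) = 888/11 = 80.73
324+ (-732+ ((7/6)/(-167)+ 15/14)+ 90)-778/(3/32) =-10071639/1169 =-8615.60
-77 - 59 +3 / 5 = -677 / 5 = -135.40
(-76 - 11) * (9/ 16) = -783/ 16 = -48.94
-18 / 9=-2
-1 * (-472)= 472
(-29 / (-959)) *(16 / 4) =116 / 959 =0.12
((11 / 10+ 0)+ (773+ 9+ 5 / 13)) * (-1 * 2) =-101853 / 65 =-1566.97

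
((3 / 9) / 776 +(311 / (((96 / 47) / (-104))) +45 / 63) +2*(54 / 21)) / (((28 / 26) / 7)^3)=-566722879411 / 130368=-4347101.12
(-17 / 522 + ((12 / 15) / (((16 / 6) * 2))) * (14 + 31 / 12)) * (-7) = -358813 / 20880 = -17.18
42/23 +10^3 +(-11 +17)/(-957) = 7350352/7337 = 1001.82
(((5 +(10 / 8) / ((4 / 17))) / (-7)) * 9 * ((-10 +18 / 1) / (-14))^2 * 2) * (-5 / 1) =14850 / 343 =43.29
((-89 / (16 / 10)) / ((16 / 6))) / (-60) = 89 / 256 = 0.35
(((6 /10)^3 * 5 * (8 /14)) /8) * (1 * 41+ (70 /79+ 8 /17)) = 307179 /94010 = 3.27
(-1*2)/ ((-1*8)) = 1/ 4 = 0.25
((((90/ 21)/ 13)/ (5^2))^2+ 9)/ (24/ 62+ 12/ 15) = 57761091/ 7618520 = 7.58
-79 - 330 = -409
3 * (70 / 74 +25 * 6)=16755 / 37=452.84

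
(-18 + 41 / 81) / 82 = -1417 / 6642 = -0.21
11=11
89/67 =1.33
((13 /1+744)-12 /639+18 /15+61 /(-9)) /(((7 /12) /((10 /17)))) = 757.72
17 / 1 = 17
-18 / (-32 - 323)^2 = -18 / 126025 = -0.00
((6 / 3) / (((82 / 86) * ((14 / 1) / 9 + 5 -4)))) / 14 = 387 / 6601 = 0.06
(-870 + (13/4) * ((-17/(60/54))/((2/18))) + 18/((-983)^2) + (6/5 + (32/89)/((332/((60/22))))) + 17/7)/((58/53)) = -1530953043549877639/1275128183233520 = -1200.63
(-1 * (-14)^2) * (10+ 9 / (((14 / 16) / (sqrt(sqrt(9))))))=-2016 * sqrt(3) - 1960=-5451.81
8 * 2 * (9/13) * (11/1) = 1584/13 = 121.85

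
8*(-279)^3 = -173741112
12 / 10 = 6 / 5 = 1.20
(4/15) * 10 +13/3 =7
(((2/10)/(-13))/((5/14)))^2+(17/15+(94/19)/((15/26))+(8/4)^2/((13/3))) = 64021547/6020625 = 10.63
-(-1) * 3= 3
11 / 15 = 0.73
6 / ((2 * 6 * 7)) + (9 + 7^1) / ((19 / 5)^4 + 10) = 276571 / 1911994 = 0.14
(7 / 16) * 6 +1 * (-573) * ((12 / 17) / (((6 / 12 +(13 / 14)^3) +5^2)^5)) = 698902085738478389529692301 / 266251673610772889015051464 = 2.62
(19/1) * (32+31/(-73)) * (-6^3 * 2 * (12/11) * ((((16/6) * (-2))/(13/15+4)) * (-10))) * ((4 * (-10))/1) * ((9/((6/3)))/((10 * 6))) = 9295277.50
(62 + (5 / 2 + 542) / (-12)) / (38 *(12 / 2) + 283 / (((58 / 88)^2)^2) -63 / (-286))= 13451777339 / 1398113328796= 0.01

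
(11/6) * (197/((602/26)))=28171/1806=15.60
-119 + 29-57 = -147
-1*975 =-975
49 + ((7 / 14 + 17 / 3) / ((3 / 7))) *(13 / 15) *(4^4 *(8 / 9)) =3507343 / 1215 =2886.70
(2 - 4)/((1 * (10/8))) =-8/5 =-1.60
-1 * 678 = -678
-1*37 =-37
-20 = -20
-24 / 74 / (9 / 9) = -12 / 37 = -0.32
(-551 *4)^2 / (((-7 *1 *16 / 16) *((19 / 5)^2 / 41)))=-13792400 / 7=-1970342.86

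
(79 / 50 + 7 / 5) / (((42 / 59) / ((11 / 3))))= 96701 / 6300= 15.35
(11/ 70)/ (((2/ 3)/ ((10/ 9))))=11/ 42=0.26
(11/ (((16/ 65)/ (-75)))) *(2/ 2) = -53625/ 16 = -3351.56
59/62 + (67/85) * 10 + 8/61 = 576403/64294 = 8.97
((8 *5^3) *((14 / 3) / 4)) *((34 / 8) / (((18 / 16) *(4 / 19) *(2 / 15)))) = 1413125 / 9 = 157013.89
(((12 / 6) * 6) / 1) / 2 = 6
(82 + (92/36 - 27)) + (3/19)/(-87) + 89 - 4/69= 146.50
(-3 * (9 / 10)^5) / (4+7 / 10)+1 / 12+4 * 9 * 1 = 50346059 / 1410000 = 35.71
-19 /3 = -6.33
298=298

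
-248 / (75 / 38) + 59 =-4999 / 75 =-66.65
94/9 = 10.44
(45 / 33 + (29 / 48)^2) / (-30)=-43811 / 760320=-0.06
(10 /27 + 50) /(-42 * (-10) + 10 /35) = 4760 /39717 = 0.12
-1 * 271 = -271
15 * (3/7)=45/7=6.43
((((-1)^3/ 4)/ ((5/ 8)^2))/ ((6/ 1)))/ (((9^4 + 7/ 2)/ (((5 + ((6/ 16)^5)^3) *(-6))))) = 175921874793067/ 360887204026777600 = 0.00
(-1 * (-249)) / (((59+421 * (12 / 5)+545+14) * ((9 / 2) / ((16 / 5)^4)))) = 5439488 / 1526625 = 3.56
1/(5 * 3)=0.07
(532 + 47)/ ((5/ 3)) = 1737/ 5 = 347.40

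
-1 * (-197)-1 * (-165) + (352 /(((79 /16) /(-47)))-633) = -286113 /79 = -3621.68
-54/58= -27/29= -0.93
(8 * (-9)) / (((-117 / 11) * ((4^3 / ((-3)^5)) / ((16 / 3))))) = -1782 / 13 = -137.08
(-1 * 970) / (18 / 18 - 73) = 485 / 36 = 13.47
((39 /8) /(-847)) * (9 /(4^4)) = -351 /1734656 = -0.00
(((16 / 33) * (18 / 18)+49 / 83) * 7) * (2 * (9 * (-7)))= -865830 / 913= -948.34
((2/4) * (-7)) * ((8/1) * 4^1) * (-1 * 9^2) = 9072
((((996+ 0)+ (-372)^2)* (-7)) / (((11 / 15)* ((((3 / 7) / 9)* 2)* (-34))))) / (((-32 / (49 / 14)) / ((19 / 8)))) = -10218818925 / 95744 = -106730.65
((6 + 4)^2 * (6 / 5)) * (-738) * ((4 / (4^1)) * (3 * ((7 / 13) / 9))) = -206640 / 13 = -15895.38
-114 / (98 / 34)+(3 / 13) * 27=-21225 / 637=-33.32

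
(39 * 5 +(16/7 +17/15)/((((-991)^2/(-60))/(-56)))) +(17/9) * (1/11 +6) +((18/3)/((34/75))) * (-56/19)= 5260404972748/31404004137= 167.51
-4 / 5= -0.80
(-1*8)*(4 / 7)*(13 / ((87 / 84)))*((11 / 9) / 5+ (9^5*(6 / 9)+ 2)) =-2947894144 / 1305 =-2258922.72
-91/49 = -13/7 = -1.86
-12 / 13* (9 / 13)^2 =-0.44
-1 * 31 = -31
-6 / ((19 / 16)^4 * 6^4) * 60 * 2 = -327680 / 1172889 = -0.28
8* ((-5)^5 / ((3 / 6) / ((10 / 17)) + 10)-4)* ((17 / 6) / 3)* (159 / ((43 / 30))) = -2283782720 / 9331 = -244752.19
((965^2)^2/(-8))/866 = -867180000625/6928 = -125170323.42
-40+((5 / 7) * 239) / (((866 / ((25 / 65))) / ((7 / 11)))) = -4947545 / 123838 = -39.95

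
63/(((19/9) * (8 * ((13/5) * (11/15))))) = 42525/21736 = 1.96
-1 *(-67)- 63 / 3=46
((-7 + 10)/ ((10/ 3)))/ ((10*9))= 1/ 100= 0.01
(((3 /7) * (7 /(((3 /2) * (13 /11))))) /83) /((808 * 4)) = 11 /1743664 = 0.00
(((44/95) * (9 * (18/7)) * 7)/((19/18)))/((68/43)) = 44.95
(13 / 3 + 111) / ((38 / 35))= 6055 / 57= 106.23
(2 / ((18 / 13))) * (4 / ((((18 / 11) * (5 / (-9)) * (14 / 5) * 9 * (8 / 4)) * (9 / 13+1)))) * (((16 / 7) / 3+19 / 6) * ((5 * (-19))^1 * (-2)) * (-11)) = 9713275 / 15876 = 611.82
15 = 15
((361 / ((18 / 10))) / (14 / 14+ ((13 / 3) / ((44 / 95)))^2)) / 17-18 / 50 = -148663297 / 655625825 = -0.23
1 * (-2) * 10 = -20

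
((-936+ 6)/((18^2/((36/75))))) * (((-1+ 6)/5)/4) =-0.34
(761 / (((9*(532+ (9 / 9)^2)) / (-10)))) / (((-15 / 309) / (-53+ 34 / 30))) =-121963948 / 71955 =-1695.00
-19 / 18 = -1.06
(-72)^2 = 5184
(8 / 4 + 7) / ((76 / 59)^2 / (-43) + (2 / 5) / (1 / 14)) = 6735735 / 4162244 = 1.62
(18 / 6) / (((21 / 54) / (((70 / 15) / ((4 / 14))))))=126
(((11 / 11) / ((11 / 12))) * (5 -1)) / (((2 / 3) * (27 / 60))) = 160 / 11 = 14.55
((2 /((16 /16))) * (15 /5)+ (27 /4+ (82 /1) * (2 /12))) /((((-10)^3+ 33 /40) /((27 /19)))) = -28530 /759373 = -0.04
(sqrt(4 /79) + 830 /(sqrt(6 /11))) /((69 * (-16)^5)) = -415 * sqrt(66) /217055232- sqrt(79) /2857893888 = -0.00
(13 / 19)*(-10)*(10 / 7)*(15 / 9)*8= -52000 / 399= -130.33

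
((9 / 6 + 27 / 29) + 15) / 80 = 1011 / 4640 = 0.22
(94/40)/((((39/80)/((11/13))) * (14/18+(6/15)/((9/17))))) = 10340/3887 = 2.66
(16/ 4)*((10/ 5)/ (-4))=-2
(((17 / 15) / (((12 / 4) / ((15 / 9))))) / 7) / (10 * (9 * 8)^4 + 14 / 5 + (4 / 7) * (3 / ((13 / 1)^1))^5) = 31559905 / 94292806101958098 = 0.00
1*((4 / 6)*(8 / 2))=2.67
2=2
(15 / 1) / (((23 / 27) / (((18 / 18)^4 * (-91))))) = -36855 / 23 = -1602.39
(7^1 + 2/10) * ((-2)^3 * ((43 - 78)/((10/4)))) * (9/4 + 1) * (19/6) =41496/5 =8299.20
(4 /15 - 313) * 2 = -9382 /15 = -625.47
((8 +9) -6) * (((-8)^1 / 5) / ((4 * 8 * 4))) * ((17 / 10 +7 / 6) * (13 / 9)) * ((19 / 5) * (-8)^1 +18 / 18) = 301301 / 18000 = 16.74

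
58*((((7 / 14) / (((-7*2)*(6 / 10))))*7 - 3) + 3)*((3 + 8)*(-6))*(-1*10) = -15950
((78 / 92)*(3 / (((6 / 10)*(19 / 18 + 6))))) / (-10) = -351 / 5842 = -0.06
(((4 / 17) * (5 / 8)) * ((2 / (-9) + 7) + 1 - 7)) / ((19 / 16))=280 / 2907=0.10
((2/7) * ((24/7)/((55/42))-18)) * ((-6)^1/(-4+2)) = -5076/385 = -13.18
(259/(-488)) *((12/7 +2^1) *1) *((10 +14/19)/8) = -24531/9272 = -2.65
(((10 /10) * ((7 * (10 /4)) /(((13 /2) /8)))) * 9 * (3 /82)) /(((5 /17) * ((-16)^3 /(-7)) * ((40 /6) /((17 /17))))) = 67473 /10915840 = 0.01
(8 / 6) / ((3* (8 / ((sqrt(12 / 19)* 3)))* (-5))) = -sqrt(57) / 285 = -0.03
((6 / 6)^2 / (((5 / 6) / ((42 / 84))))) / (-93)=-1 / 155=-0.01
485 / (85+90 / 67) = 6499 / 1157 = 5.62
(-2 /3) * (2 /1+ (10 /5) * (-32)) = 124 /3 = 41.33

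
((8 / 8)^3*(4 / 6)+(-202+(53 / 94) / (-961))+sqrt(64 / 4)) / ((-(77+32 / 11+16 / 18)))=1764770271 / 722581666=2.44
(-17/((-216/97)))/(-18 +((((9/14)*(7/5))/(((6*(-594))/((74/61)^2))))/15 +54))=1687380475/7956980924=0.21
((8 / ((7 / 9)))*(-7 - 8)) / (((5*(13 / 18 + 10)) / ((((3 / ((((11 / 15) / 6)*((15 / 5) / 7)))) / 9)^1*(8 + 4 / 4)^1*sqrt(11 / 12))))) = -157.81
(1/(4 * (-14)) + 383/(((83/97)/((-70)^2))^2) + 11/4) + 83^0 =4845319611759801/385784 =12559669690.19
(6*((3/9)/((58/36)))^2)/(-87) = -72/24389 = -0.00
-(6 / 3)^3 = -8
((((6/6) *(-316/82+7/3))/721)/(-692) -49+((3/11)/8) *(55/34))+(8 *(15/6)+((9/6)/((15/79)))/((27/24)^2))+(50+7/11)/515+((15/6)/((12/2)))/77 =-20006711758069/885286409040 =-22.60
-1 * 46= -46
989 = 989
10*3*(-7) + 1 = -209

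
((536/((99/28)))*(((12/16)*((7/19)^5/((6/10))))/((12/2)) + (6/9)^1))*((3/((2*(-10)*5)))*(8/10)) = -8275581916/3404636125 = -2.43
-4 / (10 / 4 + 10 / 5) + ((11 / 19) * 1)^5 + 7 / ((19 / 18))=5.81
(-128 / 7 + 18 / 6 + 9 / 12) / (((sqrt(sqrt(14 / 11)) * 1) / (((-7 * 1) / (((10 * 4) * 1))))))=407 * 11^(1 / 4) * 14^(3 / 4) / 2240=2.39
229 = 229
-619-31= -650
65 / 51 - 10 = -445 / 51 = -8.73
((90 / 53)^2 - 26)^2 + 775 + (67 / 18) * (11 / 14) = 2609365161509 / 1988401212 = 1312.29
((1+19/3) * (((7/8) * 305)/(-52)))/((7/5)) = -16775/624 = -26.88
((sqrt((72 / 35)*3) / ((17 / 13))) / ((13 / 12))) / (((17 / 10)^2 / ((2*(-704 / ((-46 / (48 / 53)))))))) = 48660480*sqrt(210) / 41922629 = 16.82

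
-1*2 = -2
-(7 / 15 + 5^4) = -9382 / 15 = -625.47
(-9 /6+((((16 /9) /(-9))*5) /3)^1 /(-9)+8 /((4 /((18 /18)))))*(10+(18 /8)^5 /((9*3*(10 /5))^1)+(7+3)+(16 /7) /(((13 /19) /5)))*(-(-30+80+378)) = -1767781661473 /203793408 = -8674.38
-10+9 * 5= 35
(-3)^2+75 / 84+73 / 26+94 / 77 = 7963 / 572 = 13.92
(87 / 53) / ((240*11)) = 29 / 46640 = 0.00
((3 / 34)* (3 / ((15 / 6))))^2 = 0.01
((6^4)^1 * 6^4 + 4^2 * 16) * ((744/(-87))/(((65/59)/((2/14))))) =-24579887104/13195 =-1862818.27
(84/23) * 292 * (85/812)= 74460/667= 111.63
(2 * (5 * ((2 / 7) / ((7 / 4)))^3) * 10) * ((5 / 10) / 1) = 25600 / 117649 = 0.22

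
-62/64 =-31/32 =-0.97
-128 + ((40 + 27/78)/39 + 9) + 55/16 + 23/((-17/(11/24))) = -5293127/45968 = -115.15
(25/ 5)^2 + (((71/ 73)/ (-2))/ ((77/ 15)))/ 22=6182035/ 247324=25.00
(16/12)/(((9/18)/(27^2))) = 1944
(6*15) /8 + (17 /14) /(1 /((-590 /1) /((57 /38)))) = -39175 /84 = -466.37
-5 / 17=-0.29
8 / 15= 0.53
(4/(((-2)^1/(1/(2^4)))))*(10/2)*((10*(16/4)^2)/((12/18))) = -150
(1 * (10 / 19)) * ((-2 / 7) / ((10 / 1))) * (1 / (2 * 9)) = -1 / 1197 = -0.00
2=2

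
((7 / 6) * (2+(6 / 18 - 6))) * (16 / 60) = -154 / 135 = -1.14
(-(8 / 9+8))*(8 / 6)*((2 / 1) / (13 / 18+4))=-256 / 51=-5.02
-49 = -49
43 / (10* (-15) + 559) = 43 / 409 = 0.11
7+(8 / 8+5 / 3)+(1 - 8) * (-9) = 218 / 3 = 72.67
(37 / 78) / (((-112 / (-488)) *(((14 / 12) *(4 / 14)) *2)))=2257 / 728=3.10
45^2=2025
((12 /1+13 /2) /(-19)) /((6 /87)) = -14.12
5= 5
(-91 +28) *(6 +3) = -567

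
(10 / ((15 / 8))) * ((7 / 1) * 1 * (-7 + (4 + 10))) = 784 / 3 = 261.33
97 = 97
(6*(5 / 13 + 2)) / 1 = 186 / 13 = 14.31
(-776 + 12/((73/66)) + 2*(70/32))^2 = 197396269849/341056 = 578779.64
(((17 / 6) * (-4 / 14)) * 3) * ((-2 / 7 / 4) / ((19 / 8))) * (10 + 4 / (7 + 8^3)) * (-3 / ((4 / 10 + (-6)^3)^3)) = 112625 / 514714022053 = 0.00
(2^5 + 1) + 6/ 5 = 171/ 5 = 34.20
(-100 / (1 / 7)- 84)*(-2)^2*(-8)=25088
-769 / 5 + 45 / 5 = -724 / 5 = -144.80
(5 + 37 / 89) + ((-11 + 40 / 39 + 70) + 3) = 237560 / 3471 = 68.44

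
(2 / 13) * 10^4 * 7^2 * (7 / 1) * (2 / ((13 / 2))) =162366.86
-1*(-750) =750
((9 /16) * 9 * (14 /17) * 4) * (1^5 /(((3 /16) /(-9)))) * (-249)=3388392 /17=199317.18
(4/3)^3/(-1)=-64/27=-2.37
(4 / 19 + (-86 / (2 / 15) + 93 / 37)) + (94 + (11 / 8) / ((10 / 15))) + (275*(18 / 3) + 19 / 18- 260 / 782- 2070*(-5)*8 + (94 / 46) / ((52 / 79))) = 43175691222113 / 514562256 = 83907.61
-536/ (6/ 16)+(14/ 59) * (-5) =-253202/ 177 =-1430.52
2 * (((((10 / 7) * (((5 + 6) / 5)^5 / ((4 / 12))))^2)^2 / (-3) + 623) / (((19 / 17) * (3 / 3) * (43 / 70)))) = -19762688330514493181851076 / 8551971435546875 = -2310892696.43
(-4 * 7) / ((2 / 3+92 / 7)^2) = -3087 / 21025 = -0.15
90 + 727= 817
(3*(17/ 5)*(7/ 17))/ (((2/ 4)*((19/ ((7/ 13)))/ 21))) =6174/ 1235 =5.00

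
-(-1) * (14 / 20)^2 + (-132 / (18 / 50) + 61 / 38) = -364.57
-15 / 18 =-5 / 6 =-0.83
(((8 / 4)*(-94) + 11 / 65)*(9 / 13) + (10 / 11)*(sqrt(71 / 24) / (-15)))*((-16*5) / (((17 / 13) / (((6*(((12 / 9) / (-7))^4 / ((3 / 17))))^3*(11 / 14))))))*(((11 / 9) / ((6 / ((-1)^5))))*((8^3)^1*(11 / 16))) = -80681849387172757504 / 2008140910608552993 - 19524792478597120*sqrt(426) / 12512262596868676341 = -40.21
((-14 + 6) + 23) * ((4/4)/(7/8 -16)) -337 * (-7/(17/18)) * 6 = 30825372/2057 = 14985.60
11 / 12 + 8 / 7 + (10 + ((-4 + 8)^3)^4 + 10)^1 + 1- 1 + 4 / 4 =1409288081 / 84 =16777239.06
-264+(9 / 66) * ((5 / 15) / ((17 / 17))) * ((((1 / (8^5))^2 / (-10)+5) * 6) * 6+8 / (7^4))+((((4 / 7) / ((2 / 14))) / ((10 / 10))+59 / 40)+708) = 64892543971601303 / 141792976568320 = 457.66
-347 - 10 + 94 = -263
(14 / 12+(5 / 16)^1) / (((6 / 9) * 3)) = 71 / 96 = 0.74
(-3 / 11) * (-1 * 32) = 96 / 11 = 8.73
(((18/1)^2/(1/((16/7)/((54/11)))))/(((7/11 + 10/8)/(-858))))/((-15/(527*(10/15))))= 4668764672/2905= 1607147.91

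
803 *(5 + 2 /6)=12848 /3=4282.67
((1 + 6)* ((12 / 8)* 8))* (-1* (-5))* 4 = 1680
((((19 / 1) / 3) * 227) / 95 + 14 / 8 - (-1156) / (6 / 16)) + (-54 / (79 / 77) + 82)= 4943689 / 1580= 3128.92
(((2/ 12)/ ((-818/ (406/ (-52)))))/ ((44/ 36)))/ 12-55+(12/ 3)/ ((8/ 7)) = -96386373/ 1871584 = -51.50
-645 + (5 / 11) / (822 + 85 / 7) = -41427670 / 64229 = -645.00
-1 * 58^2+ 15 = -3349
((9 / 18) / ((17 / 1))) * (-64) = -32 / 17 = -1.88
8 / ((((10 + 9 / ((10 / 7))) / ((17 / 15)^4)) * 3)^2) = 223224238112 / 24513638765625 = 0.01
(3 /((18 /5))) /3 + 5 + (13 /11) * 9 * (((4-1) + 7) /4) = 3155 /99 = 31.87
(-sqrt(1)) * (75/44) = -75/44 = -1.70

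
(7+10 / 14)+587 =4163 / 7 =594.71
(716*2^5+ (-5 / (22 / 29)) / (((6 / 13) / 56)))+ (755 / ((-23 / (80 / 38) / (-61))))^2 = 112131478945114 / 6301977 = 17793063.82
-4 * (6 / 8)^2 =-9 / 4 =-2.25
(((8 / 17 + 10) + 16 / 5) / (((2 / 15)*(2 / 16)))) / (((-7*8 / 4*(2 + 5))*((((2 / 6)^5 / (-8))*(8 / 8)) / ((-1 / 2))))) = -968112 / 119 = -8135.39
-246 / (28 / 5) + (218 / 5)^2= 649961 / 350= 1857.03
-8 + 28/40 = -73/10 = -7.30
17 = 17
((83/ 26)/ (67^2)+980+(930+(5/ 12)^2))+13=16161218485/ 8403408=1923.17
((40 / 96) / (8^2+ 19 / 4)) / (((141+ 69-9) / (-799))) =-799 / 33165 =-0.02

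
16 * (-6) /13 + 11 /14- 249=-46519 /182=-255.60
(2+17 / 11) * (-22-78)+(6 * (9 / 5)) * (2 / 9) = -19368 / 55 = -352.15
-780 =-780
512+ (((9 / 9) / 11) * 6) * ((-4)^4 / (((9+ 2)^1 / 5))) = 69632 / 121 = 575.47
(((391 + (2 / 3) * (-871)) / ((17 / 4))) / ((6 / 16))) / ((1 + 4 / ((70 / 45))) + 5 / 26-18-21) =3313856 / 981189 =3.38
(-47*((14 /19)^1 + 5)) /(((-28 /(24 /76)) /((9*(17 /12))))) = 783819 /20216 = 38.77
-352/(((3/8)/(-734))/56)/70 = 8267776/15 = 551185.07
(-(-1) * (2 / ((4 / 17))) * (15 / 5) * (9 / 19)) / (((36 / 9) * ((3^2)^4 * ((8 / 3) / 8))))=17 / 12312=0.00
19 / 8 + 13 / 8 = 4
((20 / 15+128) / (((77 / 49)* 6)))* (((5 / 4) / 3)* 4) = 22.86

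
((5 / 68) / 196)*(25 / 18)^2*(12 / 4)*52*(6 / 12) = 40625 / 719712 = 0.06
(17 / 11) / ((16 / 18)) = 153 / 88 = 1.74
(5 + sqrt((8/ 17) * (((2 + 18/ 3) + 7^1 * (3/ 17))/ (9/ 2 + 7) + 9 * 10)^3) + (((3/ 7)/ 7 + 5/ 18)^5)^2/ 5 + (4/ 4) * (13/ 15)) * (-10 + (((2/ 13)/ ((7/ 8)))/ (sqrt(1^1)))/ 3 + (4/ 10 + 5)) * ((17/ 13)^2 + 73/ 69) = -8118905481472 * sqrt(102074)/ 347635341495 - 167215225612344392495102653342712055121/ 2267379952328156795811145713542791680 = -7535.33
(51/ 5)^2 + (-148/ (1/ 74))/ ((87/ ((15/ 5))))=-198371/ 725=-273.62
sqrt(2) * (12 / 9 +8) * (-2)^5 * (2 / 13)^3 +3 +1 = 4 - 7168 * sqrt(2) / 6591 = 2.46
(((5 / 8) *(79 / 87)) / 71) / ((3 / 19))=0.05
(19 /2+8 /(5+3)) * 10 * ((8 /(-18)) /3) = -140 /9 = -15.56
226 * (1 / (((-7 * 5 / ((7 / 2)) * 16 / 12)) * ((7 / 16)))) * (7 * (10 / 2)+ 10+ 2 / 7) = -429852 / 245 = -1754.50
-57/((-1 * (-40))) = -57/40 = -1.42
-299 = -299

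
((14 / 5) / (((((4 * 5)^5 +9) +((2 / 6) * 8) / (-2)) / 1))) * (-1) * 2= -84 / 48000115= -0.00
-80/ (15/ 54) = -288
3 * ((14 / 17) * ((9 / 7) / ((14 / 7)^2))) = 27 / 34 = 0.79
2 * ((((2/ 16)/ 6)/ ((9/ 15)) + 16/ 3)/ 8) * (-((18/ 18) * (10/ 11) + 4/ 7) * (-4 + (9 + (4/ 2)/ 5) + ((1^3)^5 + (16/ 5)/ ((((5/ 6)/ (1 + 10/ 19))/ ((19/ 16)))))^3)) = -58490786569/ 57750000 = -1012.83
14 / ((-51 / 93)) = -434 / 17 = -25.53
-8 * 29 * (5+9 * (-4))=7192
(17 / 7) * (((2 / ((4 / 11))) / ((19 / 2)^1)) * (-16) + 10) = 34 / 19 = 1.79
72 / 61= 1.18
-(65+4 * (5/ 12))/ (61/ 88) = -17600/ 183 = -96.17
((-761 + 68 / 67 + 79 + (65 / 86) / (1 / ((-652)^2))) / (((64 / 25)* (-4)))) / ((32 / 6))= -34638826575 / 5900288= -5870.70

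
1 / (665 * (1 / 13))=13 / 665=0.02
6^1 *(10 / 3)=20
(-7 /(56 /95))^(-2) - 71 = -640711 /9025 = -70.99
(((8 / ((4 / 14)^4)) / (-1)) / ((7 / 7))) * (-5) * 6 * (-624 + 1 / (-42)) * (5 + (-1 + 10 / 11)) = -1213607745 / 11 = -110327976.82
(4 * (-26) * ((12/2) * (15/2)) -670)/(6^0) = -5350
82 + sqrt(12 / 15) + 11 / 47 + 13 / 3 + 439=2 * sqrt(5) / 5 + 74105 / 141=526.46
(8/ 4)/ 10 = 1/ 5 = 0.20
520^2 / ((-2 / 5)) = -676000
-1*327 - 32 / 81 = -26519 / 81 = -327.40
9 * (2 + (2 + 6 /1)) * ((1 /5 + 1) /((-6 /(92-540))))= 8064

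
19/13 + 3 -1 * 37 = -32.54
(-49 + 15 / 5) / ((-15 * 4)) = 23 / 30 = 0.77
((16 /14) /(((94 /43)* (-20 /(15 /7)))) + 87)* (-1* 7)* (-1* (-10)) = -2002320 /329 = -6086.08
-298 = -298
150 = 150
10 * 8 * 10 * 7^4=1920800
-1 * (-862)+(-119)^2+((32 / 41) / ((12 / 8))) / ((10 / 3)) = 3079747 / 205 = 15023.16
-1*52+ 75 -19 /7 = 142 /7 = 20.29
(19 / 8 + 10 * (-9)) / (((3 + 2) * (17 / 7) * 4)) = -4907 / 2720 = -1.80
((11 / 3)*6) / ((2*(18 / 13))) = 143 / 18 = 7.94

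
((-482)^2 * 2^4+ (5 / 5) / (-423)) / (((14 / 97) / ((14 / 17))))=152519776607 / 7191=21209814.57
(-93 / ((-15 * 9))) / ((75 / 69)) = 713 / 1125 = 0.63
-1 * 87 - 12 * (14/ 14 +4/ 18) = -305/ 3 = -101.67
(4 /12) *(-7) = -7 /3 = -2.33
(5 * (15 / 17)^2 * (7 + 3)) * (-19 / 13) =-56.89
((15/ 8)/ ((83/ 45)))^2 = 455625/ 440896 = 1.03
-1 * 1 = -1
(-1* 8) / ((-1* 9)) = 8 / 9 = 0.89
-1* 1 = -1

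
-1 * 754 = -754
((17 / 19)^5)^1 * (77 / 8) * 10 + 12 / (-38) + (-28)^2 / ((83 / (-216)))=-1632138105221 / 822064868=-1985.41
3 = 3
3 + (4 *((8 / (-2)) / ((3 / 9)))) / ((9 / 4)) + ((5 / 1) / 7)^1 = -370 / 21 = -17.62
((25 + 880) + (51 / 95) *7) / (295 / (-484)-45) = -19.92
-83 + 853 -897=-127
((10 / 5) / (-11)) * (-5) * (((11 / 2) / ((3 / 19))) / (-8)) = -95 / 24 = -3.96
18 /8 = 9 /4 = 2.25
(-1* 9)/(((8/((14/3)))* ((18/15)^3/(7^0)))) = -875/288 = -3.04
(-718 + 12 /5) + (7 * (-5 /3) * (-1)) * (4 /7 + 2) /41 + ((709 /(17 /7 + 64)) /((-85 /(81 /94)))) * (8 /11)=-199663583824 /279270475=-714.95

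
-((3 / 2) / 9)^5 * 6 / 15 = -1 / 19440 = -0.00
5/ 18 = 0.28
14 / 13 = 1.08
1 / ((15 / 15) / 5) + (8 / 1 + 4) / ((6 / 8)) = 21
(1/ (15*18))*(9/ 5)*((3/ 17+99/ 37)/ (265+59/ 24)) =7176/ 100938775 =0.00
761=761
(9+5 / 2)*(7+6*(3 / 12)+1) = 437 / 4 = 109.25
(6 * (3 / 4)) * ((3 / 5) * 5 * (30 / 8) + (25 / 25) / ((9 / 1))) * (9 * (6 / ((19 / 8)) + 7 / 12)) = 869943 / 608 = 1430.83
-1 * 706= -706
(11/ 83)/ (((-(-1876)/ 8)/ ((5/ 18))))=55/ 350343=0.00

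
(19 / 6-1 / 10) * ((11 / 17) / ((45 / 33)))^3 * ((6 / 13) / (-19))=-0.01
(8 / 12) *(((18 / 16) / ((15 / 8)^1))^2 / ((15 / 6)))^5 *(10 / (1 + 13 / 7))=4408992 / 30517578125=0.00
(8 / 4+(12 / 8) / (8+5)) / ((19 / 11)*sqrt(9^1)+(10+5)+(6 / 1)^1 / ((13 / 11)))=605 / 7224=0.08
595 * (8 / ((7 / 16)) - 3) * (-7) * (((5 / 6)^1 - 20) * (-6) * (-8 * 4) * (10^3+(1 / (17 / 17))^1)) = 234521487200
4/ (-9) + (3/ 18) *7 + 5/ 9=23/ 18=1.28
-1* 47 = -47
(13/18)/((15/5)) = 13/54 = 0.24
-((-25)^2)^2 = -390625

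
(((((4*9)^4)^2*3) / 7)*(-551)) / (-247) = 245436561948672 / 91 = 2697105076359.03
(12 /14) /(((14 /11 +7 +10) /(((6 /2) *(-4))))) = -264 /469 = -0.56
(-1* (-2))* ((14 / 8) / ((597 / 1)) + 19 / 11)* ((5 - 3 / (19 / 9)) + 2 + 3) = 7408187 / 249546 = 29.69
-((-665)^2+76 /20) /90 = -368524 /75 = -4913.65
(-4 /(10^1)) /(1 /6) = -12 /5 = -2.40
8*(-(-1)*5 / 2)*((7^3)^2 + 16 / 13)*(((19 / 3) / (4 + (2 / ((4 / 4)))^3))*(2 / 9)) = 290596070 / 1053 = 275969.68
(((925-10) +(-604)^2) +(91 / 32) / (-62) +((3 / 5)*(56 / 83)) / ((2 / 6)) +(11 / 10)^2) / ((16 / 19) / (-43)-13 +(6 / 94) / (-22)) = -635970493305116387 / 22644682765600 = -28084.76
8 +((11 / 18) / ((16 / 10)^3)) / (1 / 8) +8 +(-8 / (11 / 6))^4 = 6405289519 / 16866432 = 379.77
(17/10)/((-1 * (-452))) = 17/4520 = 0.00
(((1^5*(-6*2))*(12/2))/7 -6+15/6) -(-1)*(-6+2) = -17.79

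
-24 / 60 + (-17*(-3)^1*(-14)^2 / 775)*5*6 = 59914 / 155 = 386.54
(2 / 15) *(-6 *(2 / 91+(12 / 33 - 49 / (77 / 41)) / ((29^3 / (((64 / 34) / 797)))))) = -29076000984 / 1653885037805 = -0.02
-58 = -58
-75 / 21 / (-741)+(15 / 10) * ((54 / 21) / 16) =20407 / 82992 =0.25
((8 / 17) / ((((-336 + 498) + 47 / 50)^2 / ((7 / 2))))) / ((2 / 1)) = 35000 / 1128351353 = 0.00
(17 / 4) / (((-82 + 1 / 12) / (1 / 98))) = -51 / 96334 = -0.00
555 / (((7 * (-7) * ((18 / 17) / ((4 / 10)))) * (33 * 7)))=-629 / 33957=-0.02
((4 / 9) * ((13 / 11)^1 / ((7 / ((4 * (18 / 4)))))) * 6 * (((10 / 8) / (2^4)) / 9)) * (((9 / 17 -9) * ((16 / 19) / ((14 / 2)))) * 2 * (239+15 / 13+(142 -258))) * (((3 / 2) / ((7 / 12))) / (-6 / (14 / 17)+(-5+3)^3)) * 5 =278899200 / 18628379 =14.97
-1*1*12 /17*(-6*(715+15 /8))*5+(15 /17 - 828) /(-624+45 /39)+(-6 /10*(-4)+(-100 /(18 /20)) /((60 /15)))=15156.83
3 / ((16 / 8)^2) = 3 / 4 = 0.75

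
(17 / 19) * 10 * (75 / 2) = 6375 / 19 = 335.53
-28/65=-0.43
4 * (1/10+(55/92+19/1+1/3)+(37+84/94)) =3757001/16215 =231.70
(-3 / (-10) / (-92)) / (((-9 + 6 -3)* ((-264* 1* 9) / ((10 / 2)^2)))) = -5 / 874368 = -0.00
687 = 687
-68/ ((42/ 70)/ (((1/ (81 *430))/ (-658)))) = 17/ 3437721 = 0.00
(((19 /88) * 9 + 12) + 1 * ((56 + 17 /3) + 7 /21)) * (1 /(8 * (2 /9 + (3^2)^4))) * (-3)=-180441 /41571904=-0.00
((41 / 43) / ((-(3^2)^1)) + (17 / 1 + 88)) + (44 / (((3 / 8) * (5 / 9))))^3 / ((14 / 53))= 12076744293638 / 338625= 35664065.84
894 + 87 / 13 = 11709 / 13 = 900.69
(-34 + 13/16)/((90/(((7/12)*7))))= -2891/1920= -1.51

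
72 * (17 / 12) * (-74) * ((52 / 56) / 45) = -16354 / 105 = -155.75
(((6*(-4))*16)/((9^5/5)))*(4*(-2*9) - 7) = 50560/19683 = 2.57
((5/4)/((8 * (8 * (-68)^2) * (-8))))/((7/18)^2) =-405/116006912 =-0.00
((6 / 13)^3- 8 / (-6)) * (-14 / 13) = -132104 / 85683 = -1.54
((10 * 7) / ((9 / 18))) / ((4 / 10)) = 350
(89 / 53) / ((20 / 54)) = 2403 / 530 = 4.53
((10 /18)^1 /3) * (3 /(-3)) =-5 /27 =-0.19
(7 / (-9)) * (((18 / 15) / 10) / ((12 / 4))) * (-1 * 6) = 14 / 75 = 0.19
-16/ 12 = -4/ 3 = -1.33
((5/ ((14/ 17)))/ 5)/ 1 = 17/ 14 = 1.21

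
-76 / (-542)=38 / 271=0.14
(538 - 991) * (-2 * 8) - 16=7232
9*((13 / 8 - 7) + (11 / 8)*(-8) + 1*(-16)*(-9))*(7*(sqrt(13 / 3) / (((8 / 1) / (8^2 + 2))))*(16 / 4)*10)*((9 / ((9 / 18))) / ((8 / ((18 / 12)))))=95519655*sqrt(39) / 32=18641251.70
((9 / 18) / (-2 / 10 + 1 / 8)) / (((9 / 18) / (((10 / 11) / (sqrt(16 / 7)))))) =-100 * sqrt(7) / 33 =-8.02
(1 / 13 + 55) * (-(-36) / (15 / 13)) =8592 / 5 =1718.40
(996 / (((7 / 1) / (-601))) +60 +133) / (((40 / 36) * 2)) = -1075041 / 28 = -38394.32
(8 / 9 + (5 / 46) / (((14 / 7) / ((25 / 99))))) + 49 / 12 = 11353 / 2277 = 4.99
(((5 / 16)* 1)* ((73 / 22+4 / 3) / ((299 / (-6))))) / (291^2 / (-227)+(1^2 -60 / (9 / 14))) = 1045335 / 16677703328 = 0.00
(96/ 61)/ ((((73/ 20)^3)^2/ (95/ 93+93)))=17907712000000/ 286173021912499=0.06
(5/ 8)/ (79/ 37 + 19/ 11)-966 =-12146381/ 12576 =-965.84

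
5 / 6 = 0.83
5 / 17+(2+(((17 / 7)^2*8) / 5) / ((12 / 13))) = 156403 / 12495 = 12.52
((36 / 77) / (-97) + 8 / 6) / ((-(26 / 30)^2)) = -2232600 / 1262261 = -1.77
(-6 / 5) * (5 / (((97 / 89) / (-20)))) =10680 / 97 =110.10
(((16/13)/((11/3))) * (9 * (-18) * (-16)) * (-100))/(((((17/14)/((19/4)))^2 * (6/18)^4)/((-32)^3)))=146034167434444800/41327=3533626138709.43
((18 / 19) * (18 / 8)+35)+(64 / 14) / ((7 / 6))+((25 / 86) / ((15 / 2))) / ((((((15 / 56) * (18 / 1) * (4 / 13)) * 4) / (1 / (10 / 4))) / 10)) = 266392547 / 6485346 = 41.08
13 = 13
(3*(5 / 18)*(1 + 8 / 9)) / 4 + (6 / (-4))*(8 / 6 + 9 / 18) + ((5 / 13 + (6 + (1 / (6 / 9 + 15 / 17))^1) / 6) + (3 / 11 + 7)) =15637607 / 2440152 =6.41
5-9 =-4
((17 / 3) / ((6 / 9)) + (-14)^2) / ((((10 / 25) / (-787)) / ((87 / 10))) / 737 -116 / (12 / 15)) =-20638816077 / 14633879378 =-1.41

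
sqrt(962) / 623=0.05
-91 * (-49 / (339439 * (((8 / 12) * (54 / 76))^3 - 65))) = -30584281 / 151086335534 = -0.00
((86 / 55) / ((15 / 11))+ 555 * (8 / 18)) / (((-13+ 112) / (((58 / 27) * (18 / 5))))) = 2155976 / 111375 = 19.36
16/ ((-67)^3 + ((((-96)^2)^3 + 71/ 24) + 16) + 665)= 384/ 18786179750807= 0.00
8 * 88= 704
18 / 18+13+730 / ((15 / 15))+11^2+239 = 1104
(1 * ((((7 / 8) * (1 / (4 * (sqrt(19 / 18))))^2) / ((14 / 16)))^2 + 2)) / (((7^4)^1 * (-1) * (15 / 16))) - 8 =-416091569 / 52005660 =-8.00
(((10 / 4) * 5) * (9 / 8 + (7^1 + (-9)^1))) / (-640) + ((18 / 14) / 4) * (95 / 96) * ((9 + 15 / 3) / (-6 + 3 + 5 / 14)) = -126385 / 75776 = -1.67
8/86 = 4/43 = 0.09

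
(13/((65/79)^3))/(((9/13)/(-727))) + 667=-23841.67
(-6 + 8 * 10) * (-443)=-32782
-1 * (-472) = 472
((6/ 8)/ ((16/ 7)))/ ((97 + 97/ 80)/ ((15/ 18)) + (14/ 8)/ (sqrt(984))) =1522097325/ 546702445844- 91875 * sqrt(246)/ 1093404891688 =0.00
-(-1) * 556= 556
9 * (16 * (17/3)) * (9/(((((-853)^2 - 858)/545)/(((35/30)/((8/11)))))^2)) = 89814122475/8450672256016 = 0.01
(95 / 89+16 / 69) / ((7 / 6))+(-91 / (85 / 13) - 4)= -20466637 / 1217965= -16.80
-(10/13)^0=-1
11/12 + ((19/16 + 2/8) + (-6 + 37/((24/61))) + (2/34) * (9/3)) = 73907/816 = 90.57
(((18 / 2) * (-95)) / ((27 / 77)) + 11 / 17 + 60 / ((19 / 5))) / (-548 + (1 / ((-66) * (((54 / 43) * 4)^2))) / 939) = 2261909298680064 / 511799799521003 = 4.42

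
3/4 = 0.75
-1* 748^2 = -559504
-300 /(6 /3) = -150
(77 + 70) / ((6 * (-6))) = -49 / 12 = -4.08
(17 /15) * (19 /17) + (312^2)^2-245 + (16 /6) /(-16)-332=94758537601 /10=9475853760.10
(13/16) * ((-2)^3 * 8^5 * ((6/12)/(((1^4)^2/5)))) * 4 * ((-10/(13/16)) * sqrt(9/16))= 19660800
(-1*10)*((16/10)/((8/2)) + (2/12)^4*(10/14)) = -18169/4536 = -4.01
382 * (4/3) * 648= 330048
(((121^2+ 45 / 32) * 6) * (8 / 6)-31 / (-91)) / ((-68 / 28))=-42638811 / 884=-48233.95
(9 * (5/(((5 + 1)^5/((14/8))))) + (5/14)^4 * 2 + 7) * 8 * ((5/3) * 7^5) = 2045365945/1296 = 1578214.46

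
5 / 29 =0.17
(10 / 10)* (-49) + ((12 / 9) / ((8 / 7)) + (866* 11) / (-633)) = -79609 / 1266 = -62.88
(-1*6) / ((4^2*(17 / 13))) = -39 / 136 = -0.29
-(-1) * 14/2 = 7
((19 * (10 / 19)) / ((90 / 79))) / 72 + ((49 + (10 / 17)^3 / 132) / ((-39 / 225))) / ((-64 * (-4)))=-14311687123 / 14568263424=-0.98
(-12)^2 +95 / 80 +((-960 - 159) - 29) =-16045 / 16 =-1002.81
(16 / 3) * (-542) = -2890.67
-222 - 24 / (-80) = -2217 / 10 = -221.70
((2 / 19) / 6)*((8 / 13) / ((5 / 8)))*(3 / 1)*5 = 64 / 247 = 0.26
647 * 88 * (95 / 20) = 270446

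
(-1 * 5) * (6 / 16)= -15 / 8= -1.88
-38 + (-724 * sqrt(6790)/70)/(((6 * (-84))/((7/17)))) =-38 + 181 * sqrt(6790)/21420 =-37.30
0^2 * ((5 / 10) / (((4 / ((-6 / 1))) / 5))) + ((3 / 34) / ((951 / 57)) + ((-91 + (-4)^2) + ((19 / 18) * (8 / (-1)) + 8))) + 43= -3146663 / 97002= -32.44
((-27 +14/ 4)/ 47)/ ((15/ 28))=-14/ 15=-0.93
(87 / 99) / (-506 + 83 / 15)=-145 / 82577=-0.00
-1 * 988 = -988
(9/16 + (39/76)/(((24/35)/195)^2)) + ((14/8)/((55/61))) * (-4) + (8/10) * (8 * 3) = 11104925561/267520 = 41510.64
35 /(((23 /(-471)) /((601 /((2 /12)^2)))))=-356669460 /23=-15507367.83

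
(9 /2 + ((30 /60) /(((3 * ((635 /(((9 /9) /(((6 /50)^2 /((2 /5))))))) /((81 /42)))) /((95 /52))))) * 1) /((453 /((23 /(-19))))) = -9623821 /795768792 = -0.01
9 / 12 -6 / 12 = 1 / 4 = 0.25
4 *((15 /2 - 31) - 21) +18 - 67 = -227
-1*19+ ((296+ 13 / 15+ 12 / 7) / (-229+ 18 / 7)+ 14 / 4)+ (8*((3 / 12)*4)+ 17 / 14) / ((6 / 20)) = 4625161 / 332850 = 13.90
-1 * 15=-15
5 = 5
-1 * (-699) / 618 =233 / 206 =1.13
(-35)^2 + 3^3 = 1252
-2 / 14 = -1 / 7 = -0.14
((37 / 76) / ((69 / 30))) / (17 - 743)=-185 / 634524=-0.00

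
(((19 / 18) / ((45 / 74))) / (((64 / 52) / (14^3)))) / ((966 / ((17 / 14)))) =1087541 / 223560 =4.86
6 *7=42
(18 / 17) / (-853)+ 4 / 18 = 28840 / 130509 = 0.22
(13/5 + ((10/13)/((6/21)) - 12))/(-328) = 109/5330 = 0.02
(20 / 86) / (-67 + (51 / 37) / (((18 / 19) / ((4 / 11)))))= -12210 / 3489923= -0.00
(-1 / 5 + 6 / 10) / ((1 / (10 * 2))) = 8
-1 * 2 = -2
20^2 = 400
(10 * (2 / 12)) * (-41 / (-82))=5 / 6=0.83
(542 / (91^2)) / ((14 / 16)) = 4336 / 57967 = 0.07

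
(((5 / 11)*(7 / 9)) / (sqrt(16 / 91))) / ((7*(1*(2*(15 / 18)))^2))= sqrt(91) / 220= 0.04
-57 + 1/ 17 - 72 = -2192/ 17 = -128.94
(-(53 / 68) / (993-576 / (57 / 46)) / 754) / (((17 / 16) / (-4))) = 8056 / 1093343355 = 0.00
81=81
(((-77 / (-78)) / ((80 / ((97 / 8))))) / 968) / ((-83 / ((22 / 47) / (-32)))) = 0.00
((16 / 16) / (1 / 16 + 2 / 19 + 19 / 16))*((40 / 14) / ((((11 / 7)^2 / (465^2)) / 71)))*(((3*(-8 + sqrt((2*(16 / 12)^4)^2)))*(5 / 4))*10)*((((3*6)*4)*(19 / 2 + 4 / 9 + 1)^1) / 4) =-6078249465400000 / 37389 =-162567853256.31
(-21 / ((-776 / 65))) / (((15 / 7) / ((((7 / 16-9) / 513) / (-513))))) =0.00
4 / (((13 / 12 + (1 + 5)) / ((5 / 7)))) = 48 / 119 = 0.40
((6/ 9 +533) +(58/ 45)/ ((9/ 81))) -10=8029/ 15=535.27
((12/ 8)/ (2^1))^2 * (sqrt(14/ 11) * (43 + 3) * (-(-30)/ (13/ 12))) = 9315 * sqrt(154)/ 143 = 808.36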